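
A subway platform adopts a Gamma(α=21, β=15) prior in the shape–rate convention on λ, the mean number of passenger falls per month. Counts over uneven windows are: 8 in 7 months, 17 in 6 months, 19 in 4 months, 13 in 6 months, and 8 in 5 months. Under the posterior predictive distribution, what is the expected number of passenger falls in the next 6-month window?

12

Total count: 8 + 17 + 19 + 13 + 8 = 65.
Total exposure: 7 + 6 + 4 + 6 + 5 = 28 months.
Posterior: α' = 21 + 65 = 86, β' = 15 + 28 = 43.
Predictive mean over a 6-month window = T·E[λ|data] = 6·86/43 = 12.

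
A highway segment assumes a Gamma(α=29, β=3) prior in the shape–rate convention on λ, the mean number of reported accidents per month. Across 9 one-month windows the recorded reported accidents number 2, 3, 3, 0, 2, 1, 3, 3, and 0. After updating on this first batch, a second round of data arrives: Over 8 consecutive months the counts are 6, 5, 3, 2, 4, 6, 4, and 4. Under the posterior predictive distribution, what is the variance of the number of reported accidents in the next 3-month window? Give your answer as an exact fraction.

69/5

Total count: 2 + 3 + 3 + 0 + 2 + 1 + 3 + 3 + 0 = 17.
Total exposure: 9 months.
After the first batch: Gamma(29 + 17, 3 + 9) = Gamma(46, 12).
Total count: 6 + 5 + 3 + 2 + 4 + 6 + 4 + 4 = 34.
Total exposure: 8 months.
After the second batch: Gamma(46 + 34, 12 + 8) = Gamma(80, 20).
The posterior predictive for a window of length T is Negative Binomial with variance T·α'·(β'+T)/β'² = 3·80·23/400 = 69/5.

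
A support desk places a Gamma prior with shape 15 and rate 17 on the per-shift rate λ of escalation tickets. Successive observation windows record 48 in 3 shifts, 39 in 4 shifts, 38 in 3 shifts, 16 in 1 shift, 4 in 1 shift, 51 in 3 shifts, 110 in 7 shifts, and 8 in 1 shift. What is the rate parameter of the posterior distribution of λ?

40

Total count: 48 + 39 + 38 + 16 + 4 + 51 + 110 + 8 = 314.
Total exposure: 3 + 4 + 3 + 1 + 1 + 3 + 7 + 1 = 23 shifts.
The Gamma prior is conjugate for the Poisson rate, so λ | data ~ Gamma(15+314, 17+23) = Gamma(329, 40).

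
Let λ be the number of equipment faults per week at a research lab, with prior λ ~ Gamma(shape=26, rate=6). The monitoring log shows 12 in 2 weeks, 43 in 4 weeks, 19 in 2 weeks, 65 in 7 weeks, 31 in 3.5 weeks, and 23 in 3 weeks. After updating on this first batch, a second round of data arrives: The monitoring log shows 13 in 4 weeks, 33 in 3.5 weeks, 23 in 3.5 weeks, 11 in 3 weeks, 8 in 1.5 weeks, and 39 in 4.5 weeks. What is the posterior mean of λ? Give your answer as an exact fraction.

Total count: 12 + 43 + 19 + 65 + 31 + 23 = 193.
Total exposure: 2 + 4 + 2 + 7 + 3.5 + 3 = 21.5 weeks.
After the first batch: Gamma(26 + 193, 6 + 21.5) = Gamma(219, 55/2).
Total count: 13 + 33 + 23 + 11 + 8 + 39 = 127.
Total exposure: 4 + 3.5 + 3.5 + 3 + 1.5 + 4.5 = 20 weeks.
After the second batch: Gamma(219 + 127, 55/2 + 20) = Gamma(346, 95/2).
Posterior mean = α'/β' = 346/(95/2) = 692/95.

692/95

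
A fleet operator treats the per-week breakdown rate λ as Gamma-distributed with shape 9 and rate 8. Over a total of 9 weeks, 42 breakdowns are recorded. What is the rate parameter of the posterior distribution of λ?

17

Total count 42 over total exposure 9 weeks.
Posterior: α' = 9 + 42 = 51, β' = 8 + 9 = 17.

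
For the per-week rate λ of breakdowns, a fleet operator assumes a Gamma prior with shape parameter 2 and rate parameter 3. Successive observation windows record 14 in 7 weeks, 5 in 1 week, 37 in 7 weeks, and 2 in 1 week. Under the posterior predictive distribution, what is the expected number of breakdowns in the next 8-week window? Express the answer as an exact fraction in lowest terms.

Total count: 14 + 5 + 37 + 2 = 58.
Total exposure: 7 + 1 + 7 + 1 = 16 weeks.
The Gamma prior is conjugate for the Poisson rate, so λ | data ~ Gamma(2+58, 3+16) = Gamma(60, 19).
Predictive mean over an 8-week window = T·E[λ|data] = 8·60/19 = 480/19.

480/19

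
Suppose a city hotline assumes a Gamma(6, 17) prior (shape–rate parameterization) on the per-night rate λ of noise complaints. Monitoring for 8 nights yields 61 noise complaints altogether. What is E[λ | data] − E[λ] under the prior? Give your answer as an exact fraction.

989/425

Total count 61 over total exposure 8 nights.
Conjugate update: add total count to the shape and total exposure to the rate, giving Gamma(67, 25).
Posterior mean = 67/25 = 67/25; prior mean = 6/17 = 6/17. Difference = 67/25 − 6/17 = 989/425.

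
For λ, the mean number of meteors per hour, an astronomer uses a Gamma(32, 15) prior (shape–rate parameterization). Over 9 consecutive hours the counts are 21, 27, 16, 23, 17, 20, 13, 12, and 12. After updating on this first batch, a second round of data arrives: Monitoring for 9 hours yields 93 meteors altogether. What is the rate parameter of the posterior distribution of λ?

33

Total count: 21 + 27 + 16 + 23 + 17 + 20 + 13 + 12 + 12 = 161.
Total exposure: 9 hours.
After the first batch: Gamma(32 + 161, 15 + 9) = Gamma(193, 24).
Total count 93 over total exposure 9 hours.
After the second batch: Gamma(193 + 93, 24 + 9) = Gamma(286, 33).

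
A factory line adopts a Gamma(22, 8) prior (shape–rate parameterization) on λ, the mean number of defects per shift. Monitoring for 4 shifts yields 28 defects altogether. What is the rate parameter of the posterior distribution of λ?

12

Total count 28 over total exposure 4 shifts.
Gamma(α, β) with Poisson data over total exposure Σt gives posterior Gamma(α+Σx, β+Σt) = Gamma(50, 12).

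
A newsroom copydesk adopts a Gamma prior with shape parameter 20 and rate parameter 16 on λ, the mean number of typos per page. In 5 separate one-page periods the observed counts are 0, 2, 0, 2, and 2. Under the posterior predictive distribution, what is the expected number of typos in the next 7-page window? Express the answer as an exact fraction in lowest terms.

Total count: 0 + 2 + 0 + 2 + 2 = 6.
Total exposure: 5 pages.
Posterior: α' = 20 + 6 = 26, β' = 16 + 5 = 21.
Predictive mean over a 7-page window = T·E[λ|data] = 7·26/21 = 26/3.

26/3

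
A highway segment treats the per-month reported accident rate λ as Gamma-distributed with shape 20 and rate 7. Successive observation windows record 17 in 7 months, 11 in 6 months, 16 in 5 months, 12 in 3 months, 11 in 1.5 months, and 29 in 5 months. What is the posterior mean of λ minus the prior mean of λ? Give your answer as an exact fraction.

244/483

Total count: 17 + 11 + 16 + 12 + 11 + 29 = 96.
Total exposure: 7 + 6 + 5 + 3 + 1.5 + 5 = 27.5 months.
By Gamma–Poisson conjugacy, the posterior is Gamma(α + Σx, β + Σt) = Gamma(20 + 96, 7 + 27.5) = Gamma(116, 69/2).
Posterior mean = 116/(69/2) = 232/69; prior mean = 20/7 = 20/7. Difference = 232/69 − 20/7 = 244/483.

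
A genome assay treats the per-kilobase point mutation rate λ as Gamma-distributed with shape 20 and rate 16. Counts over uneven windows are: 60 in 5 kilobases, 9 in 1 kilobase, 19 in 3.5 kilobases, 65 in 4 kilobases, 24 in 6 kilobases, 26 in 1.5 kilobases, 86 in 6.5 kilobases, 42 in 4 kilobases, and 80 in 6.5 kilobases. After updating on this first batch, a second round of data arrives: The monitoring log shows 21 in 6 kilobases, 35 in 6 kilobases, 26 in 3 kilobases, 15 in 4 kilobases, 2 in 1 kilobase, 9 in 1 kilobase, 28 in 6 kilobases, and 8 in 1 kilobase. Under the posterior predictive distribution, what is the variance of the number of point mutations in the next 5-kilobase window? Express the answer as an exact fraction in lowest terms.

Total count: 60 + 9 + 19 + 65 + 24 + 26 + 86 + 42 + 80 = 411.
Total exposure: 5 + 1 + 3.5 + 4 + 6 + 1.5 + 6.5 + 4 + 6.5 = 38 kilobases.
After the first batch: Gamma(20 + 411, 16 + 38) = Gamma(431, 54).
Total count: 21 + 35 + 26 + 15 + 2 + 9 + 28 + 8 = 144.
Total exposure: 6 + 6 + 3 + 4 + 1 + 1 + 6 + 1 = 28 kilobases.
After the second batch: Gamma(431 + 144, 54 + 28) = Gamma(575, 82).
The posterior predictive for a window of length T is Negative Binomial with variance T·α'·(β'+T)/β'² = 5·575·87/6724 = 250125/6724.

250125/6724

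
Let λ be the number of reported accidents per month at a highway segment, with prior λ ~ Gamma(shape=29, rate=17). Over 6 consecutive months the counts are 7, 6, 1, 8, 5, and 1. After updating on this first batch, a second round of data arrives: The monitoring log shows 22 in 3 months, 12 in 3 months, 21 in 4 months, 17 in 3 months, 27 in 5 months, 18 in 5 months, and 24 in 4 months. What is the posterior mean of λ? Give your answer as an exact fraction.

99/25

Total count: 7 + 6 + 1 + 8 + 5 + 1 = 28.
Total exposure: 6 months.
After the first batch: Gamma(29 + 28, 17 + 6) = Gamma(57, 23).
Total count: 22 + 12 + 21 + 17 + 27 + 18 + 24 = 141.
Total exposure: 3 + 3 + 4 + 3 + 5 + 5 + 4 = 27 months.
After the second batch: Gamma(57 + 141, 23 + 27) = Gamma(198, 50).
Posterior mean = α'/β' = 198/50 = 99/25.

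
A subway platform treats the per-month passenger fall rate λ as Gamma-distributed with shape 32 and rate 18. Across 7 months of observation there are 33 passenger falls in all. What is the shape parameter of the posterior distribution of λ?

65

Total count 33 over total exposure 7 months.
Conjugate update: add total count to the shape and total exposure to the rate, giving Gamma(65, 25).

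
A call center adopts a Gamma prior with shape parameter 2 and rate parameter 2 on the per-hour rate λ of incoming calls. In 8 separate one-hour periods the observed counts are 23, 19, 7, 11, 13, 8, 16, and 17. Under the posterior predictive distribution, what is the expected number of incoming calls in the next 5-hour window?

58

Total count: 23 + 19 + 7 + 11 + 13 + 8 + 16 + 17 = 114.
Total exposure: 8 hours.
The Gamma prior is conjugate for the Poisson rate, so λ | data ~ Gamma(2+114, 2+8) = Gamma(116, 10).
Predictive mean over a 5-hour window = T·E[λ|data] = 5·116/10 = 58.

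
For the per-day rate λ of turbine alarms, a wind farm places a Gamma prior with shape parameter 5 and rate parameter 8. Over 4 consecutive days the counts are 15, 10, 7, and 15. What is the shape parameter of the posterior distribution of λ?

52

Total count: 15 + 10 + 7 + 15 = 47.
Total exposure: 4 days.
Gamma(α, β) with Poisson data over total exposure Σt gives posterior Gamma(α+Σx, β+Σt) = Gamma(52, 12).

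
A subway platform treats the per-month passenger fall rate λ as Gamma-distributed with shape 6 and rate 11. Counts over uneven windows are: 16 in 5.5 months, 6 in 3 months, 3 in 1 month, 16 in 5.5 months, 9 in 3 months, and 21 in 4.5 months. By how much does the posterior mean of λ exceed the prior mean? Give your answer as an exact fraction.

1292/737

Total count: 16 + 6 + 3 + 16 + 9 + 21 = 71.
Total exposure: 5.5 + 3 + 1 + 5.5 + 3 + 4.5 = 22.5 months.
Conjugate update: add total count to the shape and total exposure to the rate, giving Gamma(77, 67/2).
Posterior mean = 77/(67/2) = 154/67; prior mean = 6/11 = 6/11. Difference = 154/67 − 6/11 = 1292/737.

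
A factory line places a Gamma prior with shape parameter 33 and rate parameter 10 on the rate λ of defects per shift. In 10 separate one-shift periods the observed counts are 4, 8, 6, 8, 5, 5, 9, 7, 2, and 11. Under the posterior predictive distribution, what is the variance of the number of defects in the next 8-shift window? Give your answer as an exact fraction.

Total count: 4 + 8 + 6 + 8 + 5 + 5 + 9 + 7 + 2 + 11 = 65.
Total exposure: 10 shifts.
By Gamma–Poisson conjugacy, the posterior is Gamma(α + Σx, β + Σt) = Gamma(33 + 65, 10 + 10) = Gamma(98, 20).
The posterior predictive for a window of length T is Negative Binomial with variance T·α'·(β'+T)/β'² = 8·98·28/400 = 1372/25.

1372/25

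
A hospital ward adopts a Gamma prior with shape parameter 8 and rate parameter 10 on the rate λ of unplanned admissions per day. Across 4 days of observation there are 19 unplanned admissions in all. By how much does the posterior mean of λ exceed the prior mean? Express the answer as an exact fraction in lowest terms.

Total count 19 over total exposure 4 days.
By Gamma–Poisson conjugacy, the posterior is Gamma(α + Σx, β + Σt) = Gamma(8 + 19, 10 + 4) = Gamma(27, 14).
Posterior mean = 27/14 = 27/14; prior mean = 8/10 = 4/5. Difference = 27/14 − 4/5 = 79/70.

79/70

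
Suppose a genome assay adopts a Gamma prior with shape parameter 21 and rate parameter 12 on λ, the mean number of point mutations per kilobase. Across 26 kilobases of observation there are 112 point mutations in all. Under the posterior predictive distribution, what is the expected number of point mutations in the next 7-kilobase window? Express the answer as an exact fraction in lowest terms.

Total count 112 over total exposure 26 kilobases.
Posterior: α' = 21 + 112 = 133, β' = 12 + 26 = 38.
Predictive mean over a 7-kilobase window = T·E[λ|data] = 7·133/38 = 49/2.

49/2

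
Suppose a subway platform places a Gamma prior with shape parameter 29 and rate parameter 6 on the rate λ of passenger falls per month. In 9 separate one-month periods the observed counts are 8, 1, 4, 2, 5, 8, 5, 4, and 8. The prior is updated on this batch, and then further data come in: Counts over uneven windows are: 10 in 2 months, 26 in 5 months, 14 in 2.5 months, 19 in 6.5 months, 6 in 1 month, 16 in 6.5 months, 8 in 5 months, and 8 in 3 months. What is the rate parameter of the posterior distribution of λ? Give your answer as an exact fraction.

93/2

Total count: 8 + 1 + 4 + 2 + 5 + 8 + 5 + 4 + 8 = 45.
Total exposure: 9 months.
After the first batch: Gamma(29 + 45, 6 + 9) = Gamma(74, 15).
Total count: 10 + 26 + 14 + 19 + 6 + 16 + 8 + 8 = 107.
Total exposure: 2 + 5 + 2.5 + 6.5 + 1 + 6.5 + 5 + 3 = 31.5 months.
After the second batch: Gamma(74 + 107, 15 + 31.5) = Gamma(181, 93/2).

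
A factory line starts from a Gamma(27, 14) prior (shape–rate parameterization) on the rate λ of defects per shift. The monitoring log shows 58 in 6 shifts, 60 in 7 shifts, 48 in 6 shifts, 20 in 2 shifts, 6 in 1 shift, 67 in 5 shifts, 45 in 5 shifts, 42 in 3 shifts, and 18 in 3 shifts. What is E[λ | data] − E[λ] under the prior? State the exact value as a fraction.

2035/364

Total count: 58 + 60 + 48 + 20 + 6 + 67 + 45 + 42 + 18 = 364.
Total exposure: 6 + 7 + 6 + 2 + 1 + 5 + 5 + 3 + 3 = 38 shifts.
By Gamma–Poisson conjugacy, the posterior is Gamma(α + Σx, β + Σt) = Gamma(27 + 364, 14 + 38) = Gamma(391, 52).
Posterior mean = 391/52 = 391/52; prior mean = 27/14 = 27/14. Difference = 391/52 − 27/14 = 2035/364.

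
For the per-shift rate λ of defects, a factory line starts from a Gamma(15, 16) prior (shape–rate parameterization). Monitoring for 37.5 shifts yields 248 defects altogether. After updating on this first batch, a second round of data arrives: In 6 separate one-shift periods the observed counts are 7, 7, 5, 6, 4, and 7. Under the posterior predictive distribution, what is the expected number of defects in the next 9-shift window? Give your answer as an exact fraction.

5382/119

Total count 248 over total exposure 37.5 shifts.
After the first batch: Gamma(15 + 248, 16 + 37.5) = Gamma(263, 107/2).
Total count: 7 + 7 + 5 + 6 + 4 + 7 = 36.
Total exposure: 6 shifts.
After the second batch: Gamma(263 + 36, 107/2 + 6) = Gamma(299, 119/2).
Predictive mean over a 9-shift window = T·E[λ|data] = 9·299/(119/2) = 5382/119.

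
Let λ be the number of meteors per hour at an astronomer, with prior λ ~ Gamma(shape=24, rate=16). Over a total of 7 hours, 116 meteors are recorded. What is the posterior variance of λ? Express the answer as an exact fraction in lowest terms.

Total count 116 over total exposure 7 hours.
Conjugate update: add total count to the shape and total exposure to the rate, giving Gamma(140, 23).
Posterior variance = α'/β'² = 140/529.

140/529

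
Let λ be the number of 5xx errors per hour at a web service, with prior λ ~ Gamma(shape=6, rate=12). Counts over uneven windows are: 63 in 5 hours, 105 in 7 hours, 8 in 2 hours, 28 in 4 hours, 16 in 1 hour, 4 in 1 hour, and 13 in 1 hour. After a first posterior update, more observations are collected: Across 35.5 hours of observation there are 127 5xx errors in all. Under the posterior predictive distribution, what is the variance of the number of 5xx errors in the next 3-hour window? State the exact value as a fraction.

317460/18769

Total count: 63 + 105 + 8 + 28 + 16 + 4 + 13 = 237.
Total exposure: 5 + 7 + 2 + 4 + 1 + 1 + 1 = 21 hours.
After the first batch: Gamma(6 + 237, 12 + 21) = Gamma(243, 33).
Total count 127 over total exposure 35.5 hours.
After the second batch: Gamma(243 + 127, 33 + 35.5) = Gamma(370, 137/2).
The posterior predictive for a window of length T is Negative Binomial with variance T·α'·(β'+T)/β'² = 3·370·(143/2)/(18769/4) = 317460/18769.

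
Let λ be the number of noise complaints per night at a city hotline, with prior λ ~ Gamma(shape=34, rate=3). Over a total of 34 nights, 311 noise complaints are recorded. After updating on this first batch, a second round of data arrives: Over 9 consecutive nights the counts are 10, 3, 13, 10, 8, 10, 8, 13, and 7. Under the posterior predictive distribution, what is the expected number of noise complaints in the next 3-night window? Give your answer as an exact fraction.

1281/46

Total count 311 over total exposure 34 nights.
After the first batch: Gamma(34 + 311, 3 + 34) = Gamma(345, 37).
Total count: 10 + 3 + 13 + 10 + 8 + 10 + 8 + 13 + 7 = 82.
Total exposure: 9 nights.
After the second batch: Gamma(345 + 82, 37 + 9) = Gamma(427, 46).
Predictive mean over a 3-night window = T·E[λ|data] = 3·427/46 = 1281/46.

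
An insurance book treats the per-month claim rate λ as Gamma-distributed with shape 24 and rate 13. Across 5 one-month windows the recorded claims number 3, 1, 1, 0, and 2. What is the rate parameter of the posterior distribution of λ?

Total count: 3 + 1 + 1 + 0 + 2 = 7.
Total exposure: 5 months.
The Gamma prior is conjugate for the Poisson rate, so λ | data ~ Gamma(24+7, 13+5) = Gamma(31, 18).

18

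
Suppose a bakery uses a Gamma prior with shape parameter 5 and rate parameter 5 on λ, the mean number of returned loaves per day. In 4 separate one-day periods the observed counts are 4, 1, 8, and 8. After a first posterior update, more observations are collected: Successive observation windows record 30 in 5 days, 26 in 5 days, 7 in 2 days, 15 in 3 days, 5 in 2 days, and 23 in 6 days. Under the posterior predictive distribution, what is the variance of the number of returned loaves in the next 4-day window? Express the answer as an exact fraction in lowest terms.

297/16

Total count: 4 + 1 + 8 + 8 = 21.
Total exposure: 4 days.
After the first batch: Gamma(5 + 21, 5 + 4) = Gamma(26, 9).
Total count: 30 + 26 + 7 + 15 + 5 + 23 = 106.
Total exposure: 5 + 5 + 2 + 3 + 2 + 6 = 23 days.
After the second batch: Gamma(26 + 106, 9 + 23) = Gamma(132, 32).
The posterior predictive for a window of length T is Negative Binomial with variance T·α'·(β'+T)/β'² = 4·132·36/1024 = 297/16.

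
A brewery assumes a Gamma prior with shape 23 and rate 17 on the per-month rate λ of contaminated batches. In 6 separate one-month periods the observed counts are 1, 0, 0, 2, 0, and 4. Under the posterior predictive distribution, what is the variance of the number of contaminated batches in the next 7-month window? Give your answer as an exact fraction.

Total count: 1 + 0 + 0 + 2 + 0 + 4 = 7.
Total exposure: 6 months.
Gamma(α, β) with Poisson data over total exposure Σt gives posterior Gamma(α+Σx, β+Σt) = Gamma(30, 23).
The posterior predictive for a window of length T is Negative Binomial with variance T·α'·(β'+T)/β'² = 7·30·30/529 = 6300/529.

6300/529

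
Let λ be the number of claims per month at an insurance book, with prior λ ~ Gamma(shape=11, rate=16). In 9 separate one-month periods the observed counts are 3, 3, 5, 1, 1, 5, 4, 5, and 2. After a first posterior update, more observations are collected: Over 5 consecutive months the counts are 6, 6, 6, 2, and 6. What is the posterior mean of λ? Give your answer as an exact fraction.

11/5

Total count: 3 + 3 + 5 + 1 + 1 + 5 + 4 + 5 + 2 = 29.
Total exposure: 9 months.
After the first batch: Gamma(11 + 29, 16 + 9) = Gamma(40, 25).
Total count: 6 + 6 + 6 + 2 + 6 = 26.
Total exposure: 5 months.
After the second batch: Gamma(40 + 26, 25 + 5) = Gamma(66, 30).
Posterior mean = α'/β' = 66/30 = 11/5.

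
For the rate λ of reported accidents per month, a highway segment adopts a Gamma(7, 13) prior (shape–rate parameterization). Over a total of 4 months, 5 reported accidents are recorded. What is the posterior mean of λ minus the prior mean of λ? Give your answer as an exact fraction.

37/221

Total count 5 over total exposure 4 months.
Gamma(α, β) with Poisson data over total exposure Σt gives posterior Gamma(α+Σx, β+Σt) = Gamma(12, 17).
Posterior mean = 12/17 = 12/17; prior mean = 7/13 = 7/13. Difference = 12/17 − 7/13 = 37/221.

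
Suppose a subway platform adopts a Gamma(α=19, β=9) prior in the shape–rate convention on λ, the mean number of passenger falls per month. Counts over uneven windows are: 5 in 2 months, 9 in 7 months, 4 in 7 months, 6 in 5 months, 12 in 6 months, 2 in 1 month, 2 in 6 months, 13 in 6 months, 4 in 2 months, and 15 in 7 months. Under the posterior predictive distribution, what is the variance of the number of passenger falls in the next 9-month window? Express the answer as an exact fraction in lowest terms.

54873/3364

Total count: 5 + 9 + 4 + 6 + 12 + 2 + 2 + 13 + 4 + 15 = 72.
Total exposure: 2 + 7 + 7 + 5 + 6 + 1 + 6 + 6 + 2 + 7 = 49 months.
Conjugate update: add total count to the shape and total exposure to the rate, giving Gamma(91, 58).
The posterior predictive for a window of length T is Negative Binomial with variance T·α'·(β'+T)/β'² = 9·91·67/3364 = 54873/3364.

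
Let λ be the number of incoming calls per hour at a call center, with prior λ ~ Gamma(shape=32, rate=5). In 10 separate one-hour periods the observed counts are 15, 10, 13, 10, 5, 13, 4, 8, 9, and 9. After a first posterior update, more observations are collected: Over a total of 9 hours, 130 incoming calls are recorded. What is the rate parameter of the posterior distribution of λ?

Total count: 15 + 10 + 13 + 10 + 5 + 13 + 4 + 8 + 9 + 9 = 96.
Total exposure: 10 hours.
After the first batch: Gamma(32 + 96, 5 + 10) = Gamma(128, 15).
Total count 130 over total exposure 9 hours.
After the second batch: Gamma(128 + 130, 15 + 9) = Gamma(258, 24).

24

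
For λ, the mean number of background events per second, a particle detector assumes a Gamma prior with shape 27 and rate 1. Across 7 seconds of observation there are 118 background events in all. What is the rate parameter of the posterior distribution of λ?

Total count 118 over total exposure 7 seconds.
Conjugate update: add total count to the shape and total exposure to the rate, giving Gamma(145, 8).

8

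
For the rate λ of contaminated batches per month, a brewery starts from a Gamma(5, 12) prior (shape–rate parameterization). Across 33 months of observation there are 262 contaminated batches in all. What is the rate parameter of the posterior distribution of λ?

45

Total count 262 over total exposure 33 months.
Conjugate update: add total count to the shape and total exposure to the rate, giving Gamma(267, 45).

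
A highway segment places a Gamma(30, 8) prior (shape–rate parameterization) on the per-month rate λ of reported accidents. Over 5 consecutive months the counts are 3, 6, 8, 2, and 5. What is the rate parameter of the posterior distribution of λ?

13

Total count: 3 + 6 + 8 + 2 + 5 = 24.
Total exposure: 5 months.
Posterior: α' = 30 + 24 = 54, β' = 8 + 5 = 13.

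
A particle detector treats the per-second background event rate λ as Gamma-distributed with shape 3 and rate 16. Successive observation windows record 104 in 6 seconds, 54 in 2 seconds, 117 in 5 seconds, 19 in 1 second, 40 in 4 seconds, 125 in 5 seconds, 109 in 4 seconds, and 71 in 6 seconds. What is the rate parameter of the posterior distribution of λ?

49

Total count: 104 + 54 + 117 + 19 + 40 + 125 + 109 + 71 = 639.
Total exposure: 6 + 2 + 5 + 1 + 4 + 5 + 4 + 6 = 33 seconds.
Gamma(α, β) with Poisson data over total exposure Σt gives posterior Gamma(α+Σx, β+Σt) = Gamma(642, 49).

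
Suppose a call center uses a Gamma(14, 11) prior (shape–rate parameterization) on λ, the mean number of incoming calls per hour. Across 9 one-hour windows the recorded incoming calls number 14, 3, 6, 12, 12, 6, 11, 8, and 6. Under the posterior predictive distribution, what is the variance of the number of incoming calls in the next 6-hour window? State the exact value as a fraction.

Total count: 14 + 3 + 6 + 12 + 12 + 6 + 11 + 8 + 6 = 78.
Total exposure: 9 hours.
Posterior: α' = 14 + 78 = 92, β' = 11 + 9 = 20.
The posterior predictive for a window of length T is Negative Binomial with variance T·α'·(β'+T)/β'² = 6·92·26/400 = 897/25.

897/25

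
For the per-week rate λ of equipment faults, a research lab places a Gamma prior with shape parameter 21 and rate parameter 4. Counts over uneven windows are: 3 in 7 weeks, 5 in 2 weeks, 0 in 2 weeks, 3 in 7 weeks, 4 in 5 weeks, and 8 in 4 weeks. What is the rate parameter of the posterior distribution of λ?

Total count: 3 + 5 + 0 + 3 + 4 + 8 = 23.
Total exposure: 7 + 2 + 2 + 7 + 5 + 4 = 27 weeks.
Gamma(α, β) with Poisson data over total exposure Σt gives posterior Gamma(α+Σx, β+Σt) = Gamma(44, 31).

31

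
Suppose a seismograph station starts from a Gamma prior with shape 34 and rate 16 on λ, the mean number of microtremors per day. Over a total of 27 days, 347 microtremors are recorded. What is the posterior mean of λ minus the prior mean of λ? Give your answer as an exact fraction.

Total count 347 over total exposure 27 days.
Conjugate update: add total count to the shape and total exposure to the rate, giving Gamma(381, 43).
Posterior mean = 381/43 = 381/43; prior mean = 34/16 = 17/8. Difference = 381/43 − 17/8 = 2317/344.

2317/344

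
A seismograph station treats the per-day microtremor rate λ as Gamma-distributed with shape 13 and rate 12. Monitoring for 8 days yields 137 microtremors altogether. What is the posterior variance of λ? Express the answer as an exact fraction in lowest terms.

Total count 137 over total exposure 8 days.
Posterior: α' = 13 + 137 = 150, β' = 12 + 8 = 20.
Posterior variance = α'/β'² = 150/400 = 3/8.

3/8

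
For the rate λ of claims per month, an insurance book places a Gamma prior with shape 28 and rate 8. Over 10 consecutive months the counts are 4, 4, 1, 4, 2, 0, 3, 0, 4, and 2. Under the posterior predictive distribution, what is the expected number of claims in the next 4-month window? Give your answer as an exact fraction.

104/9

Total count: 4 + 4 + 1 + 4 + 2 + 0 + 3 + 0 + 4 + 2 = 24.
Total exposure: 10 months.
Conjugate update: add total count to the shape and total exposure to the rate, giving Gamma(52, 18).
Predictive mean over a 4-month window = T·E[λ|data] = 4·52/18 = 104/9.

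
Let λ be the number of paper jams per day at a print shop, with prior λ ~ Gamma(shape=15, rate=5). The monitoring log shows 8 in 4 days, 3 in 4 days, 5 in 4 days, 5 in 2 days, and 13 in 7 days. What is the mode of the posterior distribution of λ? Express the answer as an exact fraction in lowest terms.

24/13

Total count: 8 + 3 + 5 + 5 + 13 = 34.
Total exposure: 4 + 4 + 4 + 2 + 7 = 21 days.
Gamma(α, β) with Poisson data over total exposure Σt gives posterior Gamma(α+Σx, β+Σt) = Gamma(49, 26).
Posterior mode = (α'−1)/β' = 48/26 = 24/13.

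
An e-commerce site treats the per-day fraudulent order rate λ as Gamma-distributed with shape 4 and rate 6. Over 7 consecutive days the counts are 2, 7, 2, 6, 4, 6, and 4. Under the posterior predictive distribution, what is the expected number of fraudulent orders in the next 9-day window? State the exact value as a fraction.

Total count: 2 + 7 + 2 + 6 + 4 + 6 + 4 = 31.
Total exposure: 7 days.
The Gamma prior is conjugate for the Poisson rate, so λ | data ~ Gamma(4+31, 6+7) = Gamma(35, 13).
Predictive mean over a 9-day window = T·E[λ|data] = 9·35/13 = 315/13.

315/13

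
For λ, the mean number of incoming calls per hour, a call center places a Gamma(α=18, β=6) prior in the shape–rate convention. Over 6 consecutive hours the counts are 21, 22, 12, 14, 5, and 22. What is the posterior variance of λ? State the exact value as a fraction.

19/24

Total count: 21 + 22 + 12 + 14 + 5 + 22 = 96.
Total exposure: 6 hours.
Conjugate update: add total count to the shape and total exposure to the rate, giving Gamma(114, 12).
Posterior variance = α'/β'² = 114/144 = 19/24.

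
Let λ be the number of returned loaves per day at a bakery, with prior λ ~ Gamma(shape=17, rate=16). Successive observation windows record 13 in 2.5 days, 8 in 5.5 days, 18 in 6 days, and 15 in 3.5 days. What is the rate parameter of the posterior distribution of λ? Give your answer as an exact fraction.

Total count: 13 + 8 + 18 + 15 = 54.
Total exposure: 2.5 + 5.5 + 6 + 3.5 = 17.5 days.
The Gamma prior is conjugate for the Poisson rate, so λ | data ~ Gamma(17+54, 16+17.5) = Gamma(71, 67/2).

67/2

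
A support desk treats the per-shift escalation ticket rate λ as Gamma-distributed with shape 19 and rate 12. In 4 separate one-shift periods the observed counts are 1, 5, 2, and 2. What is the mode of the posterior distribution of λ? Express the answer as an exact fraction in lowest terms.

Total count: 1 + 5 + 2 + 2 = 10.
Total exposure: 4 shifts.
By Gamma–Poisson conjugacy, the posterior is Gamma(α + Σx, β + Σt) = Gamma(19 + 10, 12 + 4) = Gamma(29, 16).
Posterior mode = (α'−1)/β' = 28/16 = 7/4.

7/4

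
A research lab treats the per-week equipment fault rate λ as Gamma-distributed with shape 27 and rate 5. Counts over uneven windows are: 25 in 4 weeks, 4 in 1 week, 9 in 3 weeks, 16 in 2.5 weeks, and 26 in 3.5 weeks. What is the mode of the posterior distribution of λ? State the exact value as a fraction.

106/19

Total count: 25 + 4 + 9 + 16 + 26 = 80.
Total exposure: 4 + 1 + 3 + 2.5 + 3.5 = 14 weeks.
By Gamma–Poisson conjugacy, the posterior is Gamma(α + Σx, β + Σt) = Gamma(27 + 80, 5 + 14) = Gamma(107, 19).
Posterior mode = (α'−1)/β' = 106/19.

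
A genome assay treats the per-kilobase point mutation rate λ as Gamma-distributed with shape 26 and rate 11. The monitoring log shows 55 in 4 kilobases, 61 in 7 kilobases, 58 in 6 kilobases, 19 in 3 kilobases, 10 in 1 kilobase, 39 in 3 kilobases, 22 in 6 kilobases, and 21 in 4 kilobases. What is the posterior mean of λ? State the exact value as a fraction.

Total count: 55 + 61 + 58 + 19 + 10 + 39 + 22 + 21 = 285.
Total exposure: 4 + 7 + 6 + 3 + 1 + 3 + 6 + 4 = 34 kilobases.
Gamma(α, β) with Poisson data over total exposure Σt gives posterior Gamma(α+Σx, β+Σt) = Gamma(311, 45).
Posterior mean = α'/β' = 311/45.

311/45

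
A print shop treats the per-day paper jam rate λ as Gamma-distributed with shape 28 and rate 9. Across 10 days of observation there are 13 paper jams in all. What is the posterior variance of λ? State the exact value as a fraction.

Total count 13 over total exposure 10 days.
By Gamma–Poisson conjugacy, the posterior is Gamma(α + Σx, β + Σt) = Gamma(28 + 13, 9 + 10) = Gamma(41, 19).
Posterior variance = α'/β'² = 41/361.

41/361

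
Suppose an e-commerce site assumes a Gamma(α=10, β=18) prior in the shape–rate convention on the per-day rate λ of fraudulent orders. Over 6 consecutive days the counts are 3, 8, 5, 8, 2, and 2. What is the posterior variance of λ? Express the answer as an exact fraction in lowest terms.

19/288

Total count: 3 + 8 + 5 + 8 + 2 + 2 = 28.
Total exposure: 6 days.
By Gamma–Poisson conjugacy, the posterior is Gamma(α + Σx, β + Σt) = Gamma(10 + 28, 18 + 6) = Gamma(38, 24).
Posterior variance = α'/β'² = 38/576 = 19/288.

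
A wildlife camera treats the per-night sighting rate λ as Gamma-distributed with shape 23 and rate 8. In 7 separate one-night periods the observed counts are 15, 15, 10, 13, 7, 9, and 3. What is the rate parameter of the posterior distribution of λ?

15

Total count: 15 + 15 + 10 + 13 + 7 + 9 + 3 = 72.
Total exposure: 7 nights.
The Gamma prior is conjugate for the Poisson rate, so λ | data ~ Gamma(23+72, 8+7) = Gamma(95, 15).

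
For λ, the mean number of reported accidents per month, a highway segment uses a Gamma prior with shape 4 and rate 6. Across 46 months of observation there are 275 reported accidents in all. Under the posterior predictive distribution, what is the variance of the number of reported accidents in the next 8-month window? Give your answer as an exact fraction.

Total count 275 over total exposure 46 months.
Conjugate update: add total count to the shape and total exposure to the rate, giving Gamma(279, 52).
The posterior predictive for a window of length T is Negative Binomial with variance T·α'·(β'+T)/β'² = 8·279·60/2704 = 8370/169.

8370/169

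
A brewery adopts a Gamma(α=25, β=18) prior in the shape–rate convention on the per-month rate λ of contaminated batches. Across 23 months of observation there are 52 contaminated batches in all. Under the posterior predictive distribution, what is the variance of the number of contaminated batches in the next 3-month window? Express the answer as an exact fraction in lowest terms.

Total count 52 over total exposure 23 months.
The Gamma prior is conjugate for the Poisson rate, so λ | data ~ Gamma(25+52, 18+23) = Gamma(77, 41).
The posterior predictive for a window of length T is Negative Binomial with variance T·α'·(β'+T)/β'² = 3·77·44/1681 = 10164/1681.

10164/1681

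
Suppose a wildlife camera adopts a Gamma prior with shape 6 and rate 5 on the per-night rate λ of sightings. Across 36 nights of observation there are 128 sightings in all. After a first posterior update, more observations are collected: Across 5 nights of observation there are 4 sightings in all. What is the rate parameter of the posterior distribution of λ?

46

Total count 128 over total exposure 36 nights.
After the first batch: Gamma(6 + 128, 5 + 36) = Gamma(134, 41).
Total count 4 over total exposure 5 nights.
After the second batch: Gamma(134 + 4, 41 + 5) = Gamma(138, 46).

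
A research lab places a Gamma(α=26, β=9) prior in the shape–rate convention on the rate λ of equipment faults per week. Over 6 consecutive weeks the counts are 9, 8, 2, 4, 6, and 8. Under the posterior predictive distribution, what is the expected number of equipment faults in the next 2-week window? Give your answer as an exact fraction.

Total count: 9 + 8 + 2 + 4 + 6 + 8 = 37.
Total exposure: 6 weeks.
Posterior: α' = 26 + 37 = 63, β' = 9 + 6 = 15.
Predictive mean over a 2-week window = T·E[λ|data] = 2·63/15 = 42/5.

42/5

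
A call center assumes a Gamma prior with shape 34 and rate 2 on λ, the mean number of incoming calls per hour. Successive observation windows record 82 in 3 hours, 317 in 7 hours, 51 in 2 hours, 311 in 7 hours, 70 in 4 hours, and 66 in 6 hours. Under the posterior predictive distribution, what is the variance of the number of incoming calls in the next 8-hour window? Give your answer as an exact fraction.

290472/961

Total count: 82 + 317 + 51 + 311 + 70 + 66 = 897.
Total exposure: 3 + 7 + 2 + 7 + 4 + 6 = 29 hours.
The Gamma prior is conjugate for the Poisson rate, so λ | data ~ Gamma(34+897, 2+29) = Gamma(931, 31).
The posterior predictive for a window of length T is Negative Binomial with variance T·α'·(β'+T)/β'² = 8·931·39/961 = 290472/961.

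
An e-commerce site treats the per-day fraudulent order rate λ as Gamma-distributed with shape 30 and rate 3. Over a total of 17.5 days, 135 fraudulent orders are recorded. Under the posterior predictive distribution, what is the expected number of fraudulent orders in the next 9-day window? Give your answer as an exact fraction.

2970/41

Total count 135 over total exposure 17.5 days.
The Gamma prior is conjugate for the Poisson rate, so λ | data ~ Gamma(30+135, 3+17.5) = Gamma(165, 41/2).
Predictive mean over a 9-day window = T·E[λ|data] = 9·165/(41/2) = 2970/41.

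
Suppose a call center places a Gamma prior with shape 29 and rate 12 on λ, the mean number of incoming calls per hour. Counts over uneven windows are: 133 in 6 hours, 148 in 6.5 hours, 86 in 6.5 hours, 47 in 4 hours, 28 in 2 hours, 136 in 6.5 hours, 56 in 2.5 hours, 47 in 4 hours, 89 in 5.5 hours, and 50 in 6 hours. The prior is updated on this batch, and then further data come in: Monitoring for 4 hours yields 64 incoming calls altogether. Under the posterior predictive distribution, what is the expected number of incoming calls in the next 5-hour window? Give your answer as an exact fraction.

Total count: 133 + 148 + 86 + 47 + 28 + 136 + 56 + 47 + 89 + 50 = 820.
Total exposure: 6 + 6.5 + 6.5 + 4 + 2 + 6.5 + 2.5 + 4 + 5.5 + 6 = 49.5 hours.
After the first batch: Gamma(29 + 820, 12 + 49.5) = Gamma(849, 123/2).
Total count 64 over total exposure 4 hours.
After the second batch: Gamma(849 + 64, 123/2 + 4) = Gamma(913, 131/2).
Predictive mean over a 5-hour window = T·E[λ|data] = 5·913/(131/2) = 9130/131.

9130/131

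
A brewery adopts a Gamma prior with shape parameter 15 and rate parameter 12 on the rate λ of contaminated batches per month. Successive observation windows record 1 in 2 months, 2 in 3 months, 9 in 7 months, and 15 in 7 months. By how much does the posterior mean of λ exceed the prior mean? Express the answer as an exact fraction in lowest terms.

Total count: 1 + 2 + 9 + 15 = 27.
Total exposure: 2 + 3 + 7 + 7 = 19 months.
Posterior: α' = 15 + 27 = 42, β' = 12 + 19 = 31.
Posterior mean = 42/31 = 42/31; prior mean = 15/12 = 5/4. Difference = 42/31 − 5/4 = 13/124.

13/124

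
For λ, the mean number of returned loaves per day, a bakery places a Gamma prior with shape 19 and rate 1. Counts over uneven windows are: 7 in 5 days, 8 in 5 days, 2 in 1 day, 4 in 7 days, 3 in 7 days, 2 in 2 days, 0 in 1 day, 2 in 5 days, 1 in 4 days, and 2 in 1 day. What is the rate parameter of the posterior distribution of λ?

39

Total count: 7 + 8 + 2 + 4 + 3 + 2 + 0 + 2 + 1 + 2 = 31.
Total exposure: 5 + 5 + 1 + 7 + 7 + 2 + 1 + 5 + 4 + 1 = 38 days.
The Gamma prior is conjugate for the Poisson rate, so λ | data ~ Gamma(19+31, 1+38) = Gamma(50, 39).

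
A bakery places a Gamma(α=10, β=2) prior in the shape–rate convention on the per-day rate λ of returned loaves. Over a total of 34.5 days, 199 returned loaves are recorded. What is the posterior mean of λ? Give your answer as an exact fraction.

418/73

Total count 199 over total exposure 34.5 days.
The Gamma prior is conjugate for the Poisson rate, so λ | data ~ Gamma(10+199, 2+34.5) = Gamma(209, 73/2).
Posterior mean = α'/β' = 209/(73/2) = 418/73.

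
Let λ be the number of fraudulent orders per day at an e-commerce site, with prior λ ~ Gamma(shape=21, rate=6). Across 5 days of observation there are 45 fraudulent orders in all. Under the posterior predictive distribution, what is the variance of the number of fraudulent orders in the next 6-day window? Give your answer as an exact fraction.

Total count 45 over total exposure 5 days.
Conjugate update: add total count to the shape and total exposure to the rate, giving Gamma(66, 11).
The posterior predictive for a window of length T is Negative Binomial with variance T·α'·(β'+T)/β'² = 6·66·17/121 = 612/11.

612/11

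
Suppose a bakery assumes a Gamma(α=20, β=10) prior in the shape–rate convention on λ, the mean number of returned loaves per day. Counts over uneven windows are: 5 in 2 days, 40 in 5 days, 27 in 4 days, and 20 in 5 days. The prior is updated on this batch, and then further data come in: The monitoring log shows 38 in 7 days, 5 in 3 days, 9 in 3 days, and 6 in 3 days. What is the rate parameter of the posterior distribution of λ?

Total count: 5 + 40 + 27 + 20 = 92.
Total exposure: 2 + 5 + 4 + 5 = 16 days.
After the first batch: Gamma(20 + 92, 10 + 16) = Gamma(112, 26).
Total count: 38 + 5 + 9 + 6 = 58.
Total exposure: 7 + 3 + 3 + 3 = 16 days.
After the second batch: Gamma(112 + 58, 26 + 16) = Gamma(170, 42).

42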